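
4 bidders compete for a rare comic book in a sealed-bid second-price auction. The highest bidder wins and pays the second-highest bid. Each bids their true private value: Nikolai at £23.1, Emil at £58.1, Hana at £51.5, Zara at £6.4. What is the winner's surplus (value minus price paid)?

Winner's surplus: £6.6.

Bids in descending order: Emil £58.1; Hana £51.5; Nikolai £23.1; Zara £6.4.
Emil wins with the top bid and pays the second-highest, £51.5.
Surplus = £58.1 − £51.5 = £6.6.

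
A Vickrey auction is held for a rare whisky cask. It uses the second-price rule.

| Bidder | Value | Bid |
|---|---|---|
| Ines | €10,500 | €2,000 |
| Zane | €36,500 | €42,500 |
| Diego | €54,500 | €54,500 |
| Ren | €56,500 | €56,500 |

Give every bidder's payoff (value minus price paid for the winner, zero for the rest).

Ordered from highest: Ren €56,500; Diego €54,500; Zane €42,500; Ines €2,000.
Ren has the top bid and wins; the price is the second-highest bid, €54,500.
Ren's payoff = €56,500 − €54,500 = €2,000. All other bidders lose, so their payoff is 0.

Payoffs: Ines €0, Zane €0, Diego €0, Ren €2,000.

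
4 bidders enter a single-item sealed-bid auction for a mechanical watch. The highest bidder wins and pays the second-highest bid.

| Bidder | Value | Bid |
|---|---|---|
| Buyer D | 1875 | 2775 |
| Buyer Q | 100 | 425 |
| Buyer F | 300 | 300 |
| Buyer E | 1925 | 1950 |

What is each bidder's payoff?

Sorted high to low: Buyer D 2775; Buyer E 1950; Buyer Q 425; Buyer F 300.
Buyer D has the top bid and wins; the price is the second-highest bid, 1950.
Buyer D's payoff = 1875 − 1950 = -75. All other bidders lose, so their payoff is 0.

Buyer D -75, Buyer Q 0, Buyer F 0, Buyer E 0.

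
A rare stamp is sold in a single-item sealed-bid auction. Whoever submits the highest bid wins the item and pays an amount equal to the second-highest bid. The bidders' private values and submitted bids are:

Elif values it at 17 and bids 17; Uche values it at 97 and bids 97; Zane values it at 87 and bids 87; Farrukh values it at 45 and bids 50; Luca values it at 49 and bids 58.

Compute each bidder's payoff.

Elif 0, Uche 10, Zane 0, Farrukh 0, Luca 0.

Bids in descending order: Uche 97 > Zane 87 > Luca 58 > Farrukh 50 > Elif 17.
Uche has the top bid and wins; the price is the second-highest bid, 87.
Uche's payoff = 97 − 87 = 10. All other bidders lose, so their payoff is 0.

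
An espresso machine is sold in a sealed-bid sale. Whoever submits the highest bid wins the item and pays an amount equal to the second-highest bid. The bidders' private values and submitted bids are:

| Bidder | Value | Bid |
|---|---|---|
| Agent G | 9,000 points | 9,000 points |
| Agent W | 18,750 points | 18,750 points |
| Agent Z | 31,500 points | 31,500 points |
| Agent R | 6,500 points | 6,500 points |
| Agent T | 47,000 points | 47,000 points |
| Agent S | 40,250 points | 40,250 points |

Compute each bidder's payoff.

Agent G 0 points, Agent W 0 points, Agent Z 0 points, Agent R 0 points, Agent T 6,750 points, Agent S 0 points.

Ordered from highest: Agent T 47,000 points, then Agent S 40,250 points, then Agent Z 31,500 points, then Agent W 18,750 points, then Agent G 9,000 points, then Agent R 6,500 points.
Agent T has the top bid and wins; the price is the second-highest bid, 40,250 points.
Agent T's payoff = 47,000 points − 40,250 points = 6,750 points. All other bidders lose, so their payoff is 0.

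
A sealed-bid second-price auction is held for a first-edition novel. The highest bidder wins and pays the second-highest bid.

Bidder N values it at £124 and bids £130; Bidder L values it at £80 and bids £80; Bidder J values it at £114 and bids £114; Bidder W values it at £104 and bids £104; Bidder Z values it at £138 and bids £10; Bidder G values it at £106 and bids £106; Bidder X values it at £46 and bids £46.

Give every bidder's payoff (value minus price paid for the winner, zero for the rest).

Ordered from highest: Bidder N £130 > Bidder J £114 > Bidder G £106 > Bidder W £104 > Bidder L £80 > Bidder X £46 > Bidder Z £10.
Bidder N has the top bid and wins; the price is the second-highest bid, £114.
Bidder N's payoff = £124 − £114 = £10. All other bidders lose, so their payoff is 0.

Bidder N £10, Bidder L £0, Bidder J £0, Bidder W £0, Bidder Z £0, Bidder G £0, Bidder X £0.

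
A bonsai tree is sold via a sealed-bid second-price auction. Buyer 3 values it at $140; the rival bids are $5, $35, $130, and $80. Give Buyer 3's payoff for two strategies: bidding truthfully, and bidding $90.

(a) $10  (b) $0

The highest competing bid is $130.
Bidding truthfully at $140: Buyer 3 has the top bid, wins, and pays the second-highest bid $130. Payoff = $140 − $130 = $10.
Bidding $90: the top bid is $130 (a rival), so Buyer 3 loses. Payoff = $0.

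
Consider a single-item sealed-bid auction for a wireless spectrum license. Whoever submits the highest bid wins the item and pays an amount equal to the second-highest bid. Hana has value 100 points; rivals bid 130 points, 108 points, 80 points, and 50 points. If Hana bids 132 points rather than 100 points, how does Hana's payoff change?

The highest competing bid is 130 points.
Bidding truthfully at 100 points: the top bid is 130 points (a rival), so Hana loses. Payoff = 0 points.
Bidding 132 points: Hana has the top bid, wins, and pays the second-highest bid 130 points. Payoff = 100 points − 130 points = -30 points.
Change = -30 points − 0 points = -30 points.

Payoff change: -30 points.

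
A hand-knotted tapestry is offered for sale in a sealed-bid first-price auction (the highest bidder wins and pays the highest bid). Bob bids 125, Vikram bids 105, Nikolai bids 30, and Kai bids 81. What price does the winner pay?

Sorted high to low: Bob 125 > Vikram 105 > Kai 81 > Nikolai 30.
Bob is the highest bidder, so Bob wins.
Under the first-price rule, the price is the highest bid: 125.

The winner pays 125.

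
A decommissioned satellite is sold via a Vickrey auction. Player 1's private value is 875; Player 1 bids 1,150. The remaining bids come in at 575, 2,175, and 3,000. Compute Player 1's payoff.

Highest competing bid: 3,000.
Player 1's bid 1,150 is not the highest, so Player 1 loses, pays nothing, and earns zero payoff.

Payoff = 0.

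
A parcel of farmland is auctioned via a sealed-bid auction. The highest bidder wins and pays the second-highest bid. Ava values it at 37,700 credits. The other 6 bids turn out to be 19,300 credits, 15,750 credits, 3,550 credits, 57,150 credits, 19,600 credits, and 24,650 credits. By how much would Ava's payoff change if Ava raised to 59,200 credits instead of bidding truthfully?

The highest competing bid is 57,150 credits.
Bidding truthfully at 37,700 credits: the top bid is 57,150 credits (a rival), so Ava loses. Payoff = 0 credits.
Bidding 59,200 credits: Ava has the top bid, wins, and pays the second-highest bid 57,150 credits. Payoff = 37,700 credits − 57,150 credits = -19,450 credits.
Change = -19,450 credits − 0 credits = -19,450 credits.

Payoff change: -19,450 credits.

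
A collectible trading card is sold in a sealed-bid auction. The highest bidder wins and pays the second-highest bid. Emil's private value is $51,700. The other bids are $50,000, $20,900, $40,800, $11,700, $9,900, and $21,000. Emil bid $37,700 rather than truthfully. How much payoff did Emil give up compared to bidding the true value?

The highest competing bid is $50,000.
Bidding truthfully at $51,700: Emil has the top bid, wins, and pays the second-highest bid $50,000. Payoff = $51,700 − $50,000 = $1,700.
Bidding $37,700: the top bid is $50,000 (a rival), so Emil loses. Payoff = $0.
Regret = truthful payoff − actual payoff = $1,700 − $0 = $1,700.

$1,700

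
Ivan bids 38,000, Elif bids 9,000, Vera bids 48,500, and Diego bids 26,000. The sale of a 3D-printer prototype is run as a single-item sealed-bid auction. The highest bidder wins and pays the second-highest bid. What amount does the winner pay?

38,000

Bids in descending order: Vera 48,500, then Ivan 38,000, then Diego 26,000, then Elif 9,000.
Vera has the highest bid, so Vera wins.
The second-highest bid is 38,000, so that is what Vera pays.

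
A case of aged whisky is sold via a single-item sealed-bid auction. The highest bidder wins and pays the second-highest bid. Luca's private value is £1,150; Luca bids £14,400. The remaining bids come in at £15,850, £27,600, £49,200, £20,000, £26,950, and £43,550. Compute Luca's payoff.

Luca's payoff: £0.

Highest competing bid: £49,200.
Luca's bid £14,400 is not the highest, so Luca loses, pays nothing, and earns zero payoff.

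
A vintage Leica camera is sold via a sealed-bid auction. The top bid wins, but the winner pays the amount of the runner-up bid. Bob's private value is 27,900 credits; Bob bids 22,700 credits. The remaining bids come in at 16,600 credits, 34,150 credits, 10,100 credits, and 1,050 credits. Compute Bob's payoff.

Payoff = 0 credits.

Highest competing bid: 34,150 credits.
Bob's bid 22,700 credits is not the highest, so Bob loses, pays nothing, and earns zero payoff.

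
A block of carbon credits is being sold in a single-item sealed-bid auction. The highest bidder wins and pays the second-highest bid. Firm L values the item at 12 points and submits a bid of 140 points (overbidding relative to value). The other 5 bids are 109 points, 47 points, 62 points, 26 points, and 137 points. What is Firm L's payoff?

Firm L's payoff: -125 points.

Highest competing bid: 137 points.
Firm L's bid 140 points is the highest overall, so Firm L wins and pays the second-highest bid, 137 points.
Payoff = value − price = 12 points − 137 points = -125 points.
Overbidding won the item at a price above value — truthful bidding would have avoided this loss.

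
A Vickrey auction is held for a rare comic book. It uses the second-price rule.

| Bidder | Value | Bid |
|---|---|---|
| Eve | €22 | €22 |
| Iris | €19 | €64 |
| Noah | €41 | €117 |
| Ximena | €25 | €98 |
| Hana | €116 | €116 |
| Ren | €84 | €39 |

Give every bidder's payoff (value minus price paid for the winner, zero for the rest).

Payoffs: Eve €0, Iris €0, Noah -€75, Ximena €0, Hana €0, Ren €0.

Ranking the bids: Noah €117; Hana €116; Ximena €98; Iris €64; Ren €39; Eve €22.
Noah has the top bid and wins; the price is the second-highest bid, €116.
Noah's payoff = €41 − €116 = -€75. All other bidders lose, so their payoff is 0.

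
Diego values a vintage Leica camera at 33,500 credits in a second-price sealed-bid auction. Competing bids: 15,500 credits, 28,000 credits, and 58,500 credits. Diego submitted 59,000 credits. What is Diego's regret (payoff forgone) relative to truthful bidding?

The highest competing bid is 58,500 credits.
Bidding truthfully at 33,500 credits: the top bid is 58,500 credits (a rival), so Diego loses. Payoff = 0 credits.
Bidding 59,000 credits: Diego has the top bid, wins, and pays the second-highest bid 58,500 credits. Payoff = 33,500 credits − 58,500 credits = -25,000 credits.
Regret = truthful payoff − actual payoff = 0 credits − -25,000 credits = 25,000 credits.

Payoff forgone: 25,000 credits.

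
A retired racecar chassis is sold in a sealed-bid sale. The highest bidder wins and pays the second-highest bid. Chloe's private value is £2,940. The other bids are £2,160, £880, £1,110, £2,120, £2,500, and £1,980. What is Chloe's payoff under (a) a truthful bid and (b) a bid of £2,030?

The highest competing bid is £2,500.
Bidding truthfully at £2,940: Chloe has the top bid, wins, and pays the second-highest bid £2,500. Payoff = £2,940 − £2,500 = £440.
Bidding £2,030: the top bid is £2,500 (a rival), so Chloe loses. Payoff = £0.

Truthful: £440; alternative: £0.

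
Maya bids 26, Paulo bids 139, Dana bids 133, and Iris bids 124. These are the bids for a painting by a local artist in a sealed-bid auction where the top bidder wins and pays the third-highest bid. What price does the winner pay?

Price paid: 124.

Bids in descending order: Paulo 139; Dana 133; Iris 124; Maya 26.
Paulo is the highest bidder, so Paulo wins.
Under the third-price rule, the price is the third-highest bid: 124.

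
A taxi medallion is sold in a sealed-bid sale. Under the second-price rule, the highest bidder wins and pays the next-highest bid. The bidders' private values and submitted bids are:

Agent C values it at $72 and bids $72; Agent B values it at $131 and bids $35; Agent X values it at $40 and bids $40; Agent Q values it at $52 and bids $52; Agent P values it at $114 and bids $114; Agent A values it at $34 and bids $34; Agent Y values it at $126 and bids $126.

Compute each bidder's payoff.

Ranking the bids: Agent Y $126 > Agent P $114 > Agent C $72 > Agent Q $52 > Agent X $40 > Agent B $35 > Agent A $34.
Agent Y has the top bid and wins; the price is the second-highest bid, $114.
Agent Y's payoff = $126 − $114 = $12. All other bidders lose, so their payoff is 0.

Payoffs: Agent C $0, Agent B $0, Agent X $0, Agent Q $0, Agent P $0, Agent A $0, Agent Y $12.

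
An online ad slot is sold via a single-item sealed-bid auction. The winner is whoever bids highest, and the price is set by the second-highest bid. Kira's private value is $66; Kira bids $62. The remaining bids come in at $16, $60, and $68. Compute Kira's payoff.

Kira's payoff: $0.

Highest competing bid: $68.
Kira's bid $62 is not the highest, so Kira loses, pays nothing, and earns zero payoff.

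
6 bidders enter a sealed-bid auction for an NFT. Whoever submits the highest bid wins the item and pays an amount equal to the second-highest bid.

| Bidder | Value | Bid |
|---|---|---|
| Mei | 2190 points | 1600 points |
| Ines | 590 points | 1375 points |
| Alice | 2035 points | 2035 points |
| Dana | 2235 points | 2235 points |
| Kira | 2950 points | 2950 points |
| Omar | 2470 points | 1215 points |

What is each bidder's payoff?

Bids in descending order: Kira 2950 points > Dana 2235 points > Alice 2035 points > Mei 1600 points > Ines 1375 points > Omar 1215 points.
Kira has the top bid and wins; the price is the second-highest bid, 2235 points.
Kira's payoff = 2950 points − 2235 points = 715 points. All other bidders lose, so their payoff is 0.

Payoffs: Mei 0 points, Ines 0 points, Alice 0 points, Dana 0 points, Kira 715 points, Omar 0 points.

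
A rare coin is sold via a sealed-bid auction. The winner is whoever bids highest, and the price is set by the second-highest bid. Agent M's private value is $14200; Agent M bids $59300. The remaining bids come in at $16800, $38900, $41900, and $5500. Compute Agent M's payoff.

Payoff = -$27700.

Highest competing bid: $41900.
Agent M's bid $59300 is the highest overall, so Agent M wins and pays the second-highest bid, $41900.
Payoff = value − price = $14200 − $41900 = -$27700.
Overbidding won the item at a price above value — truthful bidding would have avoided this loss.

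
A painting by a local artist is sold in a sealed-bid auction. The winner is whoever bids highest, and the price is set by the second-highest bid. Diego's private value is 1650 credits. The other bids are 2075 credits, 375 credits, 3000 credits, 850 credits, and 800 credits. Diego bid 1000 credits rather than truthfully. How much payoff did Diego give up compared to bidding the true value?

The highest competing bid is 3000 credits.
Bidding truthfully at 1650 credits: the top bid is 3000 credits (a rival), so Diego loses. Payoff = 0 credits.
Bidding 1000 credits: the top bid is 3000 credits (a rival), so Diego loses. Payoff = 0 credits.
Regret = truthful payoff − actual payoff = 0 credits − 0 credits = 0 credits.

Regret: 0 credits.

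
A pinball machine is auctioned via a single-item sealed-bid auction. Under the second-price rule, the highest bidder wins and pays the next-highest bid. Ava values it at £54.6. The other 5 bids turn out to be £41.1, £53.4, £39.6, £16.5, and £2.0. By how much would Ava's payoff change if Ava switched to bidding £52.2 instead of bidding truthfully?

The highest competing bid is £53.4.
Bidding truthfully at £54.6: Ava has the top bid, wins, and pays the second-highest bid £53.4. Payoff = £54.6 − £53.4 = £1.2.
Bidding £52.2: the top bid is £53.4 (a rival), so Ava loses. Payoff = £0.0.
Change = £0.0 − £1.2 = -£1.2.

Change in payoff: -£1.2.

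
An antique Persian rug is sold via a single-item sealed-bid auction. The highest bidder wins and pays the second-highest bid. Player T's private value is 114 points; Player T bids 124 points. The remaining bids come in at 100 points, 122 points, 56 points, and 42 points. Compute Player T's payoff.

Highest competing bid: 122 points.
Player T's bid 124 points is the highest overall, so Player T wins and pays the second-highest bid, 122 points.
Payoff = value − price = 114 points − 122 points = -8 points.
Overbidding won the item at a price above value — truthful bidding would have avoided this loss.

Player T's payoff: -8 points.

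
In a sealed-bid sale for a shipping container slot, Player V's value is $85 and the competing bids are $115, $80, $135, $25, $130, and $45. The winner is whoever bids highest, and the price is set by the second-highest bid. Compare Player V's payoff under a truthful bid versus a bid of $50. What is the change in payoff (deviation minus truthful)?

The highest competing bid is $135.
Bidding truthfully at $85: the top bid is $135 (a rival), so Player V loses. Payoff = $0.
Bidding $50: the top bid is $135 (a rival), so Player V loses. Payoff = $0.
Change = $0 − $0 = $0.

$0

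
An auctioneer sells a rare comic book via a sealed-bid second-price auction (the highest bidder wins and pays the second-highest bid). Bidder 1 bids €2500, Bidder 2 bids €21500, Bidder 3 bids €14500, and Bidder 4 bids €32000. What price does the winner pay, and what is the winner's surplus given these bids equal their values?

Bids in descending order: Bidder 4 €32000 > Bidder 2 €21500 > Bidder 3 €14500 > Bidder 1 €2500.
Bidder 4 is the highest bidder, so Bidder 4 wins.
Under the second-price rule, the price is the second-highest bid: €21500.
Surplus = €32000 − €21500 = €10500.

Price €21500; surplus €10500.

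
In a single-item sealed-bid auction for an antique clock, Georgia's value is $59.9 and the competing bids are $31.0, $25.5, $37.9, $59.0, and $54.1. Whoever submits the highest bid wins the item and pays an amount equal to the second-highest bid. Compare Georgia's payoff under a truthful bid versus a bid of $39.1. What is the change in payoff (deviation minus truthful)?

Change in payoff: -$0.9.

The highest competing bid is $59.0.
Bidding truthfully at $59.9: Georgia has the top bid, wins, and pays the second-highest bid $59.0. Payoff = $59.9 − $59.0 = $0.9.
Bidding $39.1: the top bid is $59.0 (a rival), so Georgia loses. Payoff = $0.0.
Change = $0.0 − $0.9 = -$0.9.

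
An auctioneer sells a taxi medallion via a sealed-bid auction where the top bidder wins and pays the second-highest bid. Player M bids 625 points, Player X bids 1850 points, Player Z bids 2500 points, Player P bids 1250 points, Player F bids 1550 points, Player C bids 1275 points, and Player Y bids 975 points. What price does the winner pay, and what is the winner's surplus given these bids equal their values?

Sorted high to low: Player Z 2500 points > Player X 1850 points > Player F 1550 points > Player C 1275 points > Player P 1250 points > Player Y 975 points > Player M 625 points.
Player Z is the highest bidder, so Player Z wins.
Under the second-price rule, the price is the second-highest bid: 1850 points.
Surplus = 2500 points − 1850 points = 650 points.

Price 1850 points; surplus 650 points.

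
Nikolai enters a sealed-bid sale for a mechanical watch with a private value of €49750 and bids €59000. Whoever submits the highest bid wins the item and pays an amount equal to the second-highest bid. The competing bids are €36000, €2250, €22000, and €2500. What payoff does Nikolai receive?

Nikolai's payoff: €13750.

Highest competing bid: €36000.
Nikolai's bid €59000 is the highest overall, so Nikolai wins and pays the second-highest bid, €36000.
Payoff = value − price = €49750 − €36000 = €13750.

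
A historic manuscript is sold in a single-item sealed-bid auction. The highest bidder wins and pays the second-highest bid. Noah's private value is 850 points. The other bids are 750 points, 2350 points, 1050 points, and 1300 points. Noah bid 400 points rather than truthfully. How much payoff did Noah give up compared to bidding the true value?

The highest competing bid is 2350 points.
Bidding truthfully at 850 points: the top bid is 2350 points (a rival), so Noah loses. Payoff = 0 points.
Bidding 400 points: the top bid is 2350 points (a rival), so Noah loses. Payoff = 0 points.
Regret = truthful payoff − actual payoff = 0 points − 0 points = 0 points.

Regret: 0 points.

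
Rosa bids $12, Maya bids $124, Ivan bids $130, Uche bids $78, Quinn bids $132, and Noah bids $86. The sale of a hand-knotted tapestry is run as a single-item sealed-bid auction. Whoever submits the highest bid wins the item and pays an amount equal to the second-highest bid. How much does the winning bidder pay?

Sorted high to low: Quinn $132, then Ivan $130, then Maya $124, then Noah $86, then Uche $78, then Rosa $12.
Quinn has the highest bid, so Quinn wins.
The second-highest bid is $130, so that is what Quinn pays.

The winner pays $130.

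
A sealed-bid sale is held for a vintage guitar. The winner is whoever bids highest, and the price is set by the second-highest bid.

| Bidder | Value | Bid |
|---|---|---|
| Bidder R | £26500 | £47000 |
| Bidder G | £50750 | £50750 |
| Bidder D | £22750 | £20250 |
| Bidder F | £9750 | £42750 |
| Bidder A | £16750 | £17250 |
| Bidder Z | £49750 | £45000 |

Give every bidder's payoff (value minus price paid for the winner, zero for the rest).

Payoffs: Bidder R £0, Bidder G £3750, Bidder D £0, Bidder F £0, Bidder A £0, Bidder Z £0.

Sorted high to low: Bidder G £50750, then Bidder R £47000, then Bidder Z £45000, then Bidder F £42750, then Bidder D £20250, then Bidder A £17250.
Bidder G has the top bid and wins; the price is the second-highest bid, £47000.
Bidder G's payoff = £50750 − £47000 = £3750. All other bidders lose, so their payoff is 0.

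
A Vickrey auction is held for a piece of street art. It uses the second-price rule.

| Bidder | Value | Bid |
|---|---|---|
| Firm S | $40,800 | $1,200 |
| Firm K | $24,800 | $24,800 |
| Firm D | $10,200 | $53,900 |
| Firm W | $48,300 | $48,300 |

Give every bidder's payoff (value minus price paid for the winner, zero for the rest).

Firm S $0, Firm K $0, Firm D -$38,100, Firm W $0.

Sorted high to low: Firm D $53,900; Firm W $48,300; Firm K $24,800; Firm S $1,200.
Firm D has the top bid and wins; the price is the second-highest bid, $48,300.
Firm D's payoff = $10,200 − $48,300 = -$38,100. All other bidders lose, so their payoff is 0.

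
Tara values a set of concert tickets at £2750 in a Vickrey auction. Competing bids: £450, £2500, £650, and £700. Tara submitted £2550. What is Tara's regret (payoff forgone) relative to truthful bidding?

Regret: £0.

The highest competing bid is £2500.
Bidding truthfully at £2750: Tara has the top bid, wins, and pays the second-highest bid £2500. Payoff = £2750 − £2500 = £250.
Bidding £2550: Tara has the top bid, wins, and pays the second-highest bid £2500. Payoff = £2750 − £2500 = £250.
Regret = truthful payoff − actual payoff = £250 − £250 = £0.
The bid only affects whether you win, not the price — here both bids land on the same side of the top rival bid, so the deviation is payoff-neutral.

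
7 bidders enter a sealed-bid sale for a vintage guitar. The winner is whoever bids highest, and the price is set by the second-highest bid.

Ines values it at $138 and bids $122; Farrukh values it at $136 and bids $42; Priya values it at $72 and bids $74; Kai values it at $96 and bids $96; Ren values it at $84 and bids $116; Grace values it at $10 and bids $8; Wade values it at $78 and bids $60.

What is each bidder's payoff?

Bids in descending order: Ines $122 > Ren $116 > Kai $96 > Priya $74 > Wade $60 > Farrukh $42 > Grace $8.
Ines has the top bid and wins; the price is the second-highest bid, $116.
Ines's payoff = $138 − $116 = $22. All other bidders lose, so their payoff is 0.

Payoffs: Ines $22, Farrukh $0, Priya $0, Kai $0, Ren $0, Grace $0, Wade $0.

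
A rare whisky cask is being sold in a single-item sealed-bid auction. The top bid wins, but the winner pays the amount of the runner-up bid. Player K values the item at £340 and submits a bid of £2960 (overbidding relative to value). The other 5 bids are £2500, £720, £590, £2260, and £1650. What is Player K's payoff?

Payoff = -£2160.

Highest competing bid: £2500.
Player K's bid £2960 is the highest overall, so Player K wins and pays the second-highest bid, £2500.
Payoff = value − price = £340 − £2500 = -£2160.
Overbidding won the item at a price above value — truthful bidding would have avoided this loss.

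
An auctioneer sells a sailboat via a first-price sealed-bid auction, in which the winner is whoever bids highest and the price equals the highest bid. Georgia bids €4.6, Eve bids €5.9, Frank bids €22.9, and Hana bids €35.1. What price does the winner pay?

€35.1

Bids in descending order: Hana €35.1; Frank €22.9; Eve €5.9; Georgia €4.6.
Hana is the highest bidder, so Hana wins.
Under the first-price rule, the price is the highest bid: €35.1.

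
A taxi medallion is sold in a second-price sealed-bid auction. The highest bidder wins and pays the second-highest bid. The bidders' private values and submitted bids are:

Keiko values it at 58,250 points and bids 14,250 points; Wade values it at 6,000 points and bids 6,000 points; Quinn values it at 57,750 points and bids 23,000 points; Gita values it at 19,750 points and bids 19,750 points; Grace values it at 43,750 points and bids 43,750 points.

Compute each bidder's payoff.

Ranking the bids: Grace 43,750 points; Quinn 23,000 points; Gita 19,750 points; Keiko 14,250 points; Wade 6,000 points.
Grace has the top bid and wins; the price is the second-highest bid, 23,000 points.
Grace's payoff = 43,750 points − 23,000 points = 20,750 points. All other bidders lose, so their payoff is 0.

Payoffs: Keiko 0 points, Wade 0 points, Quinn 0 points, Gita 0 points, Grace 20,750 points.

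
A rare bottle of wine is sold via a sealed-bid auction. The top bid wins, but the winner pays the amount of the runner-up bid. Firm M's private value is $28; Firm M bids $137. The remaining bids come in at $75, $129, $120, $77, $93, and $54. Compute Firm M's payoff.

-$101

Highest competing bid: $129.
Firm M's bid $137 is the highest overall, so Firm M wins and pays the second-highest bid, $129.
Payoff = value − price = $28 − $129 = -$101.
Overbidding won the item at a price above value — truthful bidding would have avoided this loss.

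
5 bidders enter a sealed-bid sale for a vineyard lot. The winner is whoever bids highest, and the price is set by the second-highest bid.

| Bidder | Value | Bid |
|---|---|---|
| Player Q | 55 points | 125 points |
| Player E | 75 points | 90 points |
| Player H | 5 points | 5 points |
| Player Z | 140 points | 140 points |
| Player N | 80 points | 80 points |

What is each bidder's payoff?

Ordered from highest: Player Z 140 points; Player Q 125 points; Player E 90 points; Player N 80 points; Player H 5 points.
Player Z has the top bid and wins; the price is the second-highest bid, 125 points.
Player Z's payoff = 140 points − 125 points = 15 points. All other bidders lose, so their payoff is 0.

Payoffs: Player Q 0 points, Player E 0 points, Player H 0 points, Player Z 15 points, Player N 0 points.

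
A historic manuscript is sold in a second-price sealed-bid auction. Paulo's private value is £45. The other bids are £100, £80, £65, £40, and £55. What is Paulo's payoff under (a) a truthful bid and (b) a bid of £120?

The highest competing bid is £100.
Bidding truthfully at £45: the top bid is £100 (a rival), so Paulo loses. Payoff = £0.
Bidding £120: Paulo has the top bid, wins, and pays the second-highest bid £100. Payoff = £45 − £100 = -£55.

Truthful: £0; alternative: -£55.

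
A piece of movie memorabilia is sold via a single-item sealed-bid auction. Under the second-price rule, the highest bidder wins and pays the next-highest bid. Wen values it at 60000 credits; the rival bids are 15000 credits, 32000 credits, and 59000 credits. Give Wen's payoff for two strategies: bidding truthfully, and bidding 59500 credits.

The highest competing bid is 59000 credits.
Bidding truthfully at 60000 credits: Wen has the top bid, wins, and pays the second-highest bid 59000 credits. Payoff = 60000 credits − 59000 credits = 1000 credits.
Bidding 59500 credits: Wen has the top bid, wins, and pays the second-highest bid 59000 credits. Payoff = 60000 credits − 59000 credits = 1000 credits.
The bid only affects whether you win, not the price — here both bids land on the same side of the top rival bid, so the deviation is payoff-neutral.

Truthful: 1000 credits; alternative: 1000 credits.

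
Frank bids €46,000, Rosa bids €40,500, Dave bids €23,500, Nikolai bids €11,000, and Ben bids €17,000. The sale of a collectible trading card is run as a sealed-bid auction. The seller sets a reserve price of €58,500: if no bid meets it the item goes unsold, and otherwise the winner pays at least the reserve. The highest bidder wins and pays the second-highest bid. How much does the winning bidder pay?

Sorted high to low: Frank €46,000 > Rosa €40,500 > Dave €23,500 > Ben €17,000 > Nikolai €11,000.
The top bid €46,000 is below the reserve €58,500, so the item goes unsold and nothing is paid.

unsold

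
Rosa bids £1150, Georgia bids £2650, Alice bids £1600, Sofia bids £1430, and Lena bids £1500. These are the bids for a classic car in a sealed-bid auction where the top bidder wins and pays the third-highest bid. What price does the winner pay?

£1500

Bids in descending order: Georgia £2650 > Alice £1600 > Lena £1500 > Sofia £1430 > Rosa £1150.
Georgia is the highest bidder, so Georgia wins.
Under the third-price rule, the price is the third-highest bid: £1500.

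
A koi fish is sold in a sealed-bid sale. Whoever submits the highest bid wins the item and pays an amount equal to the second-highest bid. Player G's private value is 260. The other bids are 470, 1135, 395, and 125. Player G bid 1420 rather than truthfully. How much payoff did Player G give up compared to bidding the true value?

Payoff forgone: 875.

The highest competing bid is 1135.
Bidding truthfully at 260: the top bid is 1135 (a rival), so Player G loses. Payoff = 0.
Bidding 1420: Player G has the top bid, wins, and pays the second-highest bid 1135. Payoff = 260 − 1135 = -875.
Regret = truthful payoff − actual payoff = 0 − -875 = 875.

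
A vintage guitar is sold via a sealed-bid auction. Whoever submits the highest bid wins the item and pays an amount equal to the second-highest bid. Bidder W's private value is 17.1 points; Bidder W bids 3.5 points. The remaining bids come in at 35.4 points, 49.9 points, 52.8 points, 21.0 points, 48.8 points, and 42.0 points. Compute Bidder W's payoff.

Bidder W's payoff: 0.0 points.

Highest competing bid: 52.8 points.
Bidder W's bid 3.5 points is not the highest, so Bidder W loses, pays nothing, and earns zero payoff.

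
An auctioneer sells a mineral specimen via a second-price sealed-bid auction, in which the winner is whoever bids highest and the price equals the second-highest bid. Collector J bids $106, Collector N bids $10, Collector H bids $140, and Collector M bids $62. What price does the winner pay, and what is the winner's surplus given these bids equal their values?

Ranking the bids: Collector H $140; Collector J $106; Collector M $62; Collector N $10.
Collector H is the highest bidder, so Collector H wins.
Under the second-price rule, the price is the second-highest bid: $106.
Surplus = $140 − $106 = $34.

The winner pays $106 for a surplus of $34.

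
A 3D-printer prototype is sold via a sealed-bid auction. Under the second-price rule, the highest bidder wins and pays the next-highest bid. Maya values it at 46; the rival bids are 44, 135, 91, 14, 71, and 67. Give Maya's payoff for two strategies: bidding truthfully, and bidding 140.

The highest competing bid is 135.
Bidding truthfully at 46: the top bid is 135 (a rival), so Maya loses. Payoff = 0.
Bidding 140: Maya has the top bid, wins, and pays the second-highest bid 135. Payoff = 46 − 135 = -89.

Truthful: 0; alternative: -89.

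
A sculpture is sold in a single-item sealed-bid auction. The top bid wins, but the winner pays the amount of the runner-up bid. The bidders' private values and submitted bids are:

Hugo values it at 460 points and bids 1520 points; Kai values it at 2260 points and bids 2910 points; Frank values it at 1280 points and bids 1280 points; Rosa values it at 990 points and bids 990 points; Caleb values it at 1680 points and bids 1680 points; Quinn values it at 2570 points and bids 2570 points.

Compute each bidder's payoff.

Hugo 0 points, Kai -310 points, Frank 0 points, Rosa 0 points, Caleb 0 points, Quinn 0 points.

Sorted high to low: Kai 2910 points; Quinn 2570 points; Caleb 1680 points; Hugo 1520 points; Frank 1280 points; Rosa 990 points.
Kai has the top bid and wins; the price is the second-highest bid, 2570 points.
Kai's payoff = 2260 points − 2570 points = -310 points. All other bidders lose, so their payoff is 0.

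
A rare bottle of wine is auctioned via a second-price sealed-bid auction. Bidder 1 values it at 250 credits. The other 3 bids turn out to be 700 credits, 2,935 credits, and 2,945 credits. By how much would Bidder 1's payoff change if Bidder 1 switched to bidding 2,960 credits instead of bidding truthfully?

Payoff change: -2,695 credits.

The highest competing bid is 2,945 credits.
Bidding truthfully at 250 credits: the top bid is 2,945 credits (a rival), so Bidder 1 loses. Payoff = 0 credits.
Bidding 2,960 credits: Bidder 1 has the top bid, wins, and pays the second-highest bid 2,945 credits. Payoff = 250 credits − 2,945 credits = -2,695 credits.
Change = -2,695 credits − 0 credits = -2,695 credits.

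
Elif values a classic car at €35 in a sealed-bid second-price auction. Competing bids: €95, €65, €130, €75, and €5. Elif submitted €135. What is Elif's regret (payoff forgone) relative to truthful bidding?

The highest competing bid is €130.
Bidding truthfully at €35: the top bid is €130 (a rival), so Elif loses. Payoff = €0.
Bidding €135: Elif has the top bid, wins, and pays the second-highest bid €130. Payoff = €35 − €130 = -€95.
Regret = truthful payoff − actual payoff = €0 − -€95 = €95.
Deviating from a truthful bid can only lose payoff in a second-price auction — never gain.

Payoff forgone: €95.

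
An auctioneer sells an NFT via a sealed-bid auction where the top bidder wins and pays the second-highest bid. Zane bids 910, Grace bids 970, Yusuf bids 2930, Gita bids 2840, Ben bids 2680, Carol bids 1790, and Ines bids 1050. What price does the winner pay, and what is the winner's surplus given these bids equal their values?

Ordered from highest: Yusuf 2930; Gita 2840; Ben 2680; Carol 1790; Ines 1050; Grace 970; Zane 910.
Yusuf is the highest bidder, so Yusuf wins.
Under the second-price rule, the price is the second-highest bid: 2840.
Surplus = 2930 − 2840 = 90.

Price 2840; surplus 90.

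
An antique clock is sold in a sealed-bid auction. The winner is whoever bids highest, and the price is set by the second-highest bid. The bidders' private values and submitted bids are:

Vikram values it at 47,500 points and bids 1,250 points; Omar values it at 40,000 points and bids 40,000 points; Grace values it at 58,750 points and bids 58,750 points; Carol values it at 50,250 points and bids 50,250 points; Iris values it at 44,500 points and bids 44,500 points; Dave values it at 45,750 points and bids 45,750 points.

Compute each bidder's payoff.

Payoffs: Vikram 0 points, Omar 0 points, Grace 8,500 points, Carol 0 points, Iris 0 points, Dave 0 points.

Ranking the bids: Grace 58,750 points > Carol 50,250 points > Dave 45,750 points > Iris 44,500 points > Omar 40,000 points > Vikram 1,250 points.
Grace has the top bid and wins; the price is the second-highest bid, 50,250 points.
Grace's payoff = 58,750 points − 50,250 points = 8,500 points. All other bidders lose, so their payoff is 0.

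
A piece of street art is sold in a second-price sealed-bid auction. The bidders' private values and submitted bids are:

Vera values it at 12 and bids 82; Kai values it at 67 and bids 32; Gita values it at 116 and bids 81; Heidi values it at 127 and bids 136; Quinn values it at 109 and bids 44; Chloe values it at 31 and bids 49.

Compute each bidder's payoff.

Payoffs: Vera 0, Kai 0, Gita 0, Heidi 45, Quinn 0, Chloe 0.

Ranking the bids: Heidi 136, then Vera 82, then Gita 81, then Chloe 49, then Quinn 44, then Kai 32.
Heidi has the top bid and wins; the price is the second-highest bid, 82.
Heidi's payoff = 127 − 82 = 45. All other bidders lose, so their payoff is 0.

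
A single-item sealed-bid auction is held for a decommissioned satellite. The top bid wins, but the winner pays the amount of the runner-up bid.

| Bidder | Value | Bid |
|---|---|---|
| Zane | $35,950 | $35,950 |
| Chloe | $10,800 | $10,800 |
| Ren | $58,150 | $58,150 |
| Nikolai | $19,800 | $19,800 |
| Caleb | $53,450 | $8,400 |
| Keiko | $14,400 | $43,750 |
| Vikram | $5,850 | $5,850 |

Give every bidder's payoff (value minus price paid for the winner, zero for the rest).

Zane $0, Chloe $0, Ren $14,400, Nikolai $0, Caleb $0, Keiko $0, Vikram $0.

Sorted high to low: Ren $58,150; Keiko $43,750; Zane $35,950; Nikolai $19,800; Chloe $10,800; Caleb $8,400; Vikram $5,850.
Ren has the top bid and wins; the price is the second-highest bid, $43,750.
Ren's payoff = $58,150 − $43,750 = $14,400. All other bidders lose, so their payoff is 0.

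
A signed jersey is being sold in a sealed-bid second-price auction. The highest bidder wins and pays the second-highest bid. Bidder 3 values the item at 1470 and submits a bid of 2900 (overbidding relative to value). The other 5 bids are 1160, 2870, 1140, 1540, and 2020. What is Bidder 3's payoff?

Highest competing bid: 2870.
Bidder 3's bid 2900 is the highest overall, so Bidder 3 wins and pays the second-highest bid, 2870.
Payoff = value − price = 1470 − 2870 = -1400.
Overbidding won the item at a price above value — truthful bidding would have avoided this loss.

-1400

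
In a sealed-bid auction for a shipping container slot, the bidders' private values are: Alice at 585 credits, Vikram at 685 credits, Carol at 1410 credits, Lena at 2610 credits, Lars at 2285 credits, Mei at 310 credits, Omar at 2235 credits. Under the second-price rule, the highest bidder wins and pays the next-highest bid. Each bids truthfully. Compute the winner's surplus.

325 credits

Ordered from highest: Lena 2610 credits, then Lars 2285 credits, then Omar 2235 credits, then Carol 1410 credits, then Vikram 685 credits, then Alice 585 credits, then Mei 310 credits.
Lena wins with the top bid and pays the second-highest, 2285 credits.
Surplus = 2610 credits − 2285 credits = 325 credits.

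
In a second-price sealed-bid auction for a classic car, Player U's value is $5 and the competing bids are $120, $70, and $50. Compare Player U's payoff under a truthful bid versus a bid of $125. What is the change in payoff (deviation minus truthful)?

-$115

The highest competing bid is $120.
Bidding truthfully at $5: the top bid is $120 (a rival), so Player U loses. Payoff = $0.
Bidding $125: Player U has the top bid, wins, and pays the second-highest bid $120. Payoff = $5 − $120 = -$115.
Change = -$115 − $0 = -$115.
This is the dominant-strategy logic: truthful bidding weakly beats any alternative.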